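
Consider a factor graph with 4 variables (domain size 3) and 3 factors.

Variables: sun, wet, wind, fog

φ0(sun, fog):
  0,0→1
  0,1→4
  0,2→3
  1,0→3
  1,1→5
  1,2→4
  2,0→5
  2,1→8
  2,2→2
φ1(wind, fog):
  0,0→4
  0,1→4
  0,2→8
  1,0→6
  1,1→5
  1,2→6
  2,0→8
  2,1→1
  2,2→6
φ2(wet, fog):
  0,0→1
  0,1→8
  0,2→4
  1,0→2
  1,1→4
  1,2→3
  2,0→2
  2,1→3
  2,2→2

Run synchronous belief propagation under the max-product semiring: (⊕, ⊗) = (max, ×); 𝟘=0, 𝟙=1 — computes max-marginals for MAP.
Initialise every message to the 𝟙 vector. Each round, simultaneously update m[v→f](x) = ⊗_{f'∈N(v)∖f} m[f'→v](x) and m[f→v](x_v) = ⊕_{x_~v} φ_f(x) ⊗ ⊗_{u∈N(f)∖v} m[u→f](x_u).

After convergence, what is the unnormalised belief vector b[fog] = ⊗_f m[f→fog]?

init: all messages = 𝟙 over 3 values
r1 m[φ0→sun] = [4, 5, 8]
r1 m[φ0→fog] = [5, 8, 4]
r1 m[φ1→wind] = [8, 6, 8]
r1 m[φ1→fog] = [8, 5, 8]
r1 m[φ2→wet] = [8, 4, 3]
r1 m[φ2→fog] = [2, 8, 4]
r1 m[sun→φ0] = [1, 1, 1]
r1 m[wet→φ2] = [1, 1, 1]
r1 m[wind→φ1] = [1, 1, 1]
r1 m[fog→φ0] = [1, 1, 1]
r1 m[fog→φ1] = [1, 1, 1]
r1 m[fog→φ2] = [1, 1, 1]
r2 m[φ0→sun] = [4, 5, 8]
r2 m[φ0→fog] = [5, 8, 4]
r2 m[φ1→wind] = [8, 6, 8]
r2 m[φ1→fog] = [8, 5, 8]
r2 m[φ2→wet] = [8, 4, 3]
r2 m[φ2→fog] = [2, 8, 4]
r2 m[sun→φ0] = [1, 1, 1]
r2 m[wet→φ2] = [1, 1, 1]
r2 m[wind→φ1] = [1, 1, 1]
r2 m[fog→φ0] = [16, 40, 32]
r2 m[fog→φ1] = [10, 64, 16]
r2 m[fog→φ2] = [40, 40, 32]
r3 m[φ0→sun] = [160, 200, 320]
r3 m[φ0→fog] = [5, 8, 4]
r3 m[φ1→wind] = [256, 320, 96]
r3 m[φ1→fog] = [8, 5, 8]
r3 m[φ2→wet] = [320, 160, 120]
r3 m[φ2→fog] = [2, 8, 4]
r3 m[sun→φ0] = [1, 1, 1]
r3 m[wet→φ2] = [1, 1, 1]
r3 m[wind→φ1] = [1, 1, 1]
r3 m[fog→φ0] = [16, 40, 32]
r3 m[fog→φ1] = [10, 64, 16]
r3 m[fog→φ2] = [40, 40, 32]
r4 m[φ0→sun] = [160, 200, 320]
r4 m[φ0→fog] = [5, 8, 4]
r4 m[φ1→wind] = [256, 320, 96]
r4 m[φ1→fog] = [8, 5, 8]
r4 m[φ2→wet] = [320, 160, 120]
r4 m[φ2→fog] = [2, 8, 4]
r4 m[sun→φ0] = [1, 1, 1]
r4 m[wet→φ2] = [1, 1, 1]
r4 m[wind→φ1] = [1, 1, 1]
r4 m[fog→φ0] = [16, 40, 32]
r4 m[fog→φ1] = [10, 64, 16]
r4 m[fog→φ2] = [40, 40, 32]
fixed point reached at round 4
b[fog] = ⊗ incoming = [80, 320, 128]

b[fog] = [80, 320, 128]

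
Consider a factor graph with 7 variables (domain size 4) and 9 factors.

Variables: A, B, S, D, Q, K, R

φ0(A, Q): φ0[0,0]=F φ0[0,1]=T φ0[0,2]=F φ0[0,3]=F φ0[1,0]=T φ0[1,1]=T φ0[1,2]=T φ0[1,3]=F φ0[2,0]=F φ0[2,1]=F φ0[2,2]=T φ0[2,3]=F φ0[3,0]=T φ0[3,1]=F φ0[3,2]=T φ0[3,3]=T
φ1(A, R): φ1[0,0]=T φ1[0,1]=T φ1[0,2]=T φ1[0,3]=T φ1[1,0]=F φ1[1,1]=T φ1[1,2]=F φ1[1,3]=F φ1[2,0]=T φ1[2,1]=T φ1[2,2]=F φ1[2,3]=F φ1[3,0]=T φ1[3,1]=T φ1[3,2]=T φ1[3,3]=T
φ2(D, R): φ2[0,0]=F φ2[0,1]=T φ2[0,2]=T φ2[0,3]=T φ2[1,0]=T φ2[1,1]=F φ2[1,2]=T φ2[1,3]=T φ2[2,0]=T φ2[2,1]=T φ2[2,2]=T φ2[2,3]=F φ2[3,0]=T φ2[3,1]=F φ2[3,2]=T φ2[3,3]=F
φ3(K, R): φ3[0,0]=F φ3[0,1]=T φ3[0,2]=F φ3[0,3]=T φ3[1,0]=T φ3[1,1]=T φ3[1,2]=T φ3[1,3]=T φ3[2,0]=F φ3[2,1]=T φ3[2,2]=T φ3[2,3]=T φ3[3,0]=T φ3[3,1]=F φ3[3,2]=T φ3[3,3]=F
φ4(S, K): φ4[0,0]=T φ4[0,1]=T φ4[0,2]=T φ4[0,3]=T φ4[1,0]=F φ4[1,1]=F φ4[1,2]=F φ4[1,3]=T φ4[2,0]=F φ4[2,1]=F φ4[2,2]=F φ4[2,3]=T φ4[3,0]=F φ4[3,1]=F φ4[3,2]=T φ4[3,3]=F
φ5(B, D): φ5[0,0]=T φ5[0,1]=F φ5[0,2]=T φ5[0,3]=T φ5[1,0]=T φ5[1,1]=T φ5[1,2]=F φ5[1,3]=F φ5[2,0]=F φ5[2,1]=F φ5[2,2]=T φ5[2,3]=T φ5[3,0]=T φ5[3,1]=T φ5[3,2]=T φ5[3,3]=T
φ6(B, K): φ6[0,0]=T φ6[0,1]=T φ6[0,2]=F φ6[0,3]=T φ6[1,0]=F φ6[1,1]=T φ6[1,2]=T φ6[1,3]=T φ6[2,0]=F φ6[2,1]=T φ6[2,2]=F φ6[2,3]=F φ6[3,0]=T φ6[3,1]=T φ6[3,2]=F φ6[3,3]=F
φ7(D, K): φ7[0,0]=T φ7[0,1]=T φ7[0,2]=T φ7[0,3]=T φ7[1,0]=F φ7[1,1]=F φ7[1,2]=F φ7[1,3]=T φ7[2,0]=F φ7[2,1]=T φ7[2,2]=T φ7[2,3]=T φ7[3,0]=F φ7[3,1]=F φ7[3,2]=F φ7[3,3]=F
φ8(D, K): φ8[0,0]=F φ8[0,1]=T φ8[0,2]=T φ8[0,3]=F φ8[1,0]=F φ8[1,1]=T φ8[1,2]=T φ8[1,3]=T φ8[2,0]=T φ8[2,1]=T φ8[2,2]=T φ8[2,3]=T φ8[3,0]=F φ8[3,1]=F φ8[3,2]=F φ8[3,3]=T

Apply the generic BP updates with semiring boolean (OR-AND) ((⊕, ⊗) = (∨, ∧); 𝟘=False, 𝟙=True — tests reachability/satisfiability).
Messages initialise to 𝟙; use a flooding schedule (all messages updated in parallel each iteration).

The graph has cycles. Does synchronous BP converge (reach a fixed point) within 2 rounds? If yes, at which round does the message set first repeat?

NOT CONVERGED within 2 rounds

init: all messages = 𝟙 over 4 values
r1 m[φ0→A] = [T, T, T, T]
r1 m[φ0→Q] = [T, T, T, T]
r1 m[φ1→A] = [T, T, T, T]
r1 m[φ1→R] = [T, T, T, T]
r1 m[φ2→D] = [T, T, T, T]
r1 m[φ2→R] = [T, T, T, T]
r1 m[φ3→K] = [T, T, T, T]
r1 m[φ3→R] = [T, T, T, T]
r1 m[φ4→S] = [T, T, T, T]
r1 m[φ4→K] = [T, T, T, T]
r1 m[φ5→B] = [T, T, T, T]
r1 m[φ5→D] = [T, T, T, T]
r1 m[φ6→B] = [T, T, T, T]
r1 m[φ6→K] = [T, T, T, T]
r1 m[φ7→D] = [T, T, T, F]
r1 m[φ7→K] = [T, T, T, T]
r1 m[φ8→D] = [T, T, T, T]
r1 m[φ8→K] = [T, T, T, T]
r1 m[A→φ0] = [T, T, T, T]
r1 m[A→φ1] = [T, T, T, T]
r1 m[B→φ5] = [T, T, T, T]
r1 m[B→φ6] = [T, T, T, T]
r1 m[S→φ4] = [T, T, T, T]
r1 m[D→φ2] = [T, T, T, T]
r1 m[D→φ5] = [T, T, T, T]
r1 m[D→φ7] = [T, T, T, T]
r1 m[D→φ8] = [T, T, T, T]
r1 m[Q→φ0] = [T, T, T, T]
r1 m[K→φ3] = [T, T, T, T]
r1 m[K→φ4] = [T, T, T, T]
r1 m[K→φ6] = [T, T, T, T]
r1 m[K→φ7] = [T, T, T, T]
r1 m[K→φ8] = [T, T, T, T]
r1 m[R→φ1] = [T, T, T, T]
r1 m[R→φ2] = [T, T, T, T]
r1 m[R→φ3] = [T, T, T, T]
r2 m[φ0→A] = [T, T, T, T]
r2 m[φ0→Q] = [T, T, T, T]
r2 m[φ1→A] = [T, T, T, T]
r2 m[φ1→R] = [T, T, T, T]
r2 m[φ2→D] = [T, T, T, T]
r2 m[φ2→R] = [T, T, T, T]
r2 m[φ3→K] = [T, T, T, T]
r2 m[φ3→R] = [T, T, T, T]
r2 m[φ4→S] = [T, T, T, T]
r2 m[φ4→K] = [T, T, T, T]
r2 m[φ5→B] = [T, T, T, T]
r2 m[φ5→D] = [T, T, T, T]
r2 m[φ6→B] = [T, T, T, T]
r2 m[φ6→K] = [T, T, T, T]
r2 m[φ7→D] = [T, T, T, F]
r2 m[φ7→K] = [T, T, T, T]
r2 m[φ8→D] = [T, T, T, T]
r2 m[φ8→K] = [T, T, T, T]
r2 m[A→φ0] = [T, T, T, T]
r2 m[A→φ1] = [T, T, T, T]
r2 m[B→φ5] = [T, T, T, T]
r2 m[B→φ6] = [T, T, T, T]
r2 m[S→φ4] = [T, T, T, T]
r2 m[D→φ2] = [T, T, T, F]
r2 m[D→φ5] = [T, T, T, F]
r2 m[D→φ7] = [T, T, T, T]
r2 m[D→φ8] = [T, T, T, F]
r2 m[Q→φ0] = [T, T, T, T]
r2 m[K→φ3] = [T, T, T, T]
r2 m[K→φ4] = [T, T, T, T]
r2 m[K→φ6] = [T, T, T, T]
r2 m[K→φ7] = [T, T, T, T]
r2 m[K→φ8] = [T, T, T, T]
r2 m[R→φ1] = [T, T, T, T]
r2 m[R→φ2] = [T, T, T, T]
r2 m[R→φ3] = [T, T, T, T]
no fixed point within 2 rounds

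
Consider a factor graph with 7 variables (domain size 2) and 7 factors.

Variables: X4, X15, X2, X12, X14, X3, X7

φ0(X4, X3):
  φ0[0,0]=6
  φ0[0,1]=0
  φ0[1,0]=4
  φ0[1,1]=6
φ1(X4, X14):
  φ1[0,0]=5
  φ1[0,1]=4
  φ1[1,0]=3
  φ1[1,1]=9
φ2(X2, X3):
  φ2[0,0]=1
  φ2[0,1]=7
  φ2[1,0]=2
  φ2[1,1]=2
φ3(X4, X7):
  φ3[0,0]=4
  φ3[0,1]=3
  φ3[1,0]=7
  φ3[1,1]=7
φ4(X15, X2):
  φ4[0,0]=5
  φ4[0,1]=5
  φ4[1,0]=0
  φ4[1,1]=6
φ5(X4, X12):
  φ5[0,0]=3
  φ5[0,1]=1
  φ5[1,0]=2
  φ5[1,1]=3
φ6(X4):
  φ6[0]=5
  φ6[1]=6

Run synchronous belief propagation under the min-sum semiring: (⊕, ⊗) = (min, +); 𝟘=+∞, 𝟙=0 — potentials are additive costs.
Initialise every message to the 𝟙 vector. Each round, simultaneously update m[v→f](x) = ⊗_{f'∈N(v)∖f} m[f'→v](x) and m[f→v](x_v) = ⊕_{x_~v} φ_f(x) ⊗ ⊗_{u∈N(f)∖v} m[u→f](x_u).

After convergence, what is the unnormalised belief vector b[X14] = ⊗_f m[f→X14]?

b[X14] = [21, 20]

init: all messages = 𝟙 over 2 values
r1 m[φ0→X4] = [0, 4]
r1 m[φ0→X3] = [4, 0]
r1 m[φ1→X4] = [4, 3]
r1 m[φ1→X14] = [3, 4]
r1 m[φ2→X2] = [1, 2]
r1 m[φ2→X3] = [1, 2]
r1 m[φ3→X4] = [3, 7]
r1 m[φ3→X7] = [4, 3]
r1 m[φ4→X15] = [5, 0]
r1 m[φ4→X2] = [0, 5]
r1 m[φ5→X4] = [1, 2]
r1 m[φ5→X12] = [2, 1]
r1 m[φ6→X4] = [5, 6]
r1 m[X4→φ0] = [0, 0]
r1 m[X4→φ1] = [0, 0]
r1 m[X4→φ3] = [0, 0]
r1 m[X4→φ5] = [0, 0]
r1 m[X4→φ6] = [0, 0]
r1 m[X15→φ4] = [0, 0]
r1 m[X2→φ2] = [0, 0]
r1 m[X2→φ4] = [0, 0]
r1 m[X12→φ5] = [0, 0]
r1 m[X14→φ1] = [0, 0]
r1 m[X3→φ0] = [0, 0]
r1 m[X3→φ2] = [0, 0]
r1 m[X7→φ3] = [0, 0]
r2 m[φ0→X4] = [0, 4]
r2 m[φ0→X3] = [4, 0]
r2 m[φ1→X4] = [4, 3]
r2 m[φ1→X14] = [3, 4]
r2 m[φ2→X2] = [1, 2]
r2 m[φ2→X3] = [1, 2]
r2 m[φ3→X4] = [3, 7]
r2 m[φ3→X7] = [4, 3]
r2 m[φ4→X15] = [5, 0]
r2 m[φ4→X2] = [0, 5]
r2 m[φ5→X4] = [1, 2]
r2 m[φ5→X12] = [2, 1]
r2 m[φ6→X4] = [5, 6]
r2 m[X4→φ0] = [13, 18]
r2 m[X4→φ1] = [9, 19]
r2 m[X4→φ3] = [10, 15]
r2 m[X4→φ5] = [12, 20]
r2 m[X4→φ6] = [8, 16]
r2 m[X15→φ4] = [0, 0]
r2 m[X2→φ2] = [0, 5]
r2 m[X2→φ4] = [1, 2]
r2 m[X12→φ5] = [0, 0]
r2 m[X14→φ1] = [0, 0]
r2 m[X3→φ0] = [1, 2]
r2 m[X3→φ2] = [4, 0]
r2 m[X7→φ3] = [0, 0]
r3 m[φ0→X4] = [2, 5]
r3 m[φ0→X3] = [19, 13]
r3 m[φ1→X4] = [4, 3]
r3 m[φ1→X14] = [14, 13]
r3 m[φ2→X2] = [5, 2]
r3 m[φ2→X3] = [1, 7]
r3 m[φ3→X4] = [3, 7]
r3 m[φ3→X7] = [14, 13]
r3 m[φ4→X15] = [6, 1]
r3 m[φ4→X2] = [0, 5]
r3 m[φ5→X4] = [1, 2]
r3 m[φ5→X12] = [15, 13]
r3 m[φ6→X4] = [5, 6]
r3 m[X4→φ0] = [13, 18]
r3 m[X4→φ1] = [9, 19]
r3 m[X4→φ3] = [10, 15]
r3 m[X4→φ5] = [12, 20]
r3 m[X4→φ6] = [8, 16]
r3 m[X15→φ4] = [0, 0]
r3 m[X2→φ2] = [0, 5]
r3 m[X2→φ4] = [1, 2]
r3 m[X12→φ5] = [0, 0]
r3 m[X14→φ1] = [0, 0]
r3 m[X3→φ0] = [1, 2]
r3 m[X3→φ2] = [4, 0]
r3 m[X7→φ3] = [0, 0]
r4 m[φ0→X4] = [2, 5]
r4 m[φ0→X3] = [19, 13]
r4 m[φ1→X4] = [4, 3]
r4 m[φ1→X14] = [14, 13]
r4 m[φ2→X2] = [5, 2]
r4 m[φ2→X3] = [1, 7]
r4 m[φ3→X4] = [3, 7]
r4 m[φ3→X7] = [14, 13]
r4 m[φ4→X15] = [6, 1]
r4 m[φ4→X2] = [0, 5]
r4 m[φ5→X4] = [1, 2]
r4 m[φ5→X12] = [15, 13]
r4 m[φ6→X4] = [5, 6]
r4 m[X4→φ0] = [13, 18]
r4 m[X4→φ1] = [11, 20]
r4 m[X4→φ3] = [12, 16]
r4 m[X4→φ5] = [14, 21]
r4 m[X4→φ6] = [10, 17]
r4 m[X15→φ4] = [0, 0]
r4 m[X2→φ2] = [0, 5]
r4 m[X2→φ4] = [5, 2]
r4 m[X12→φ5] = [0, 0]
r4 m[X14→φ1] = [0, 0]
r4 m[X3→φ0] = [1, 7]
r4 m[X3→φ2] = [19, 13]
r4 m[X7→φ3] = [0, 0]
r5 m[φ0→X4] = [7, 5]
r5 m[φ0→X3] = [19, 13]
r5 m[φ1→X4] = [4, 3]
r5 m[φ1→X14] = [16, 15]
r5 m[φ2→X2] = [20, 15]
r5 m[φ2→X3] = [1, 7]
r5 m[φ3→X4] = [3, 7]
r5 m[φ3→X7] = [16, 15]
r5 m[φ4→X15] = [7, 5]
r5 m[φ4→X2] = [0, 5]
r5 m[φ5→X4] = [1, 2]
r5 m[φ5→X12] = [17, 15]
r5 m[φ6→X4] = [5, 6]
r5 m[X4→φ0] = [13, 18]
r5 m[X4→φ1] = [11, 20]
r5 m[X4→φ3] = [12, 16]
r5 m[X4→φ5] = [14, 21]
r5 m[X4→φ6] = [10, 17]
r5 m[X15→φ4] = [0, 0]
r5 m[X2→φ2] = [0, 5]
r5 m[X2→φ4] = [5, 2]
r5 m[X12→φ5] = [0, 0]
r5 m[X14→φ1] = [0, 0]
r5 m[X3→φ0] = [1, 7]
r5 m[X3→φ2] = [19, 13]
r5 m[X7→φ3] = [0, 0]
r6 m[φ0→X4] = [7, 5]
r6 m[φ0→X3] = [19, 13]
r6 m[φ1→X4] = [4, 3]
r6 m[φ1→X14] = [16, 15]
r6 m[φ2→X2] = [20, 15]
r6 m[φ2→X3] = [1, 7]
r6 m[φ3→X4] = [3, 7]
r6 m[φ3→X7] = [16, 15]
r6 m[φ4→X15] = [7, 5]
r6 m[φ4→X2] = [0, 5]
r6 m[φ5→X4] = [1, 2]
r6 m[φ5→X12] = [17, 15]
r6 m[φ6→X4] = [5, 6]
r6 m[X4→φ0] = [13, 18]
r6 m[X4→φ1] = [16, 20]
r6 m[X4→φ3] = [17, 16]
r6 m[X4→φ5] = [19, 21]
r6 m[X4→φ6] = [15, 17]
r6 m[X15→φ4] = [0, 0]
r6 m[X2→φ2] = [0, 5]
r6 m[X2→φ4] = [20, 15]
r6 m[X12→φ5] = [0, 0]
r6 m[X14→φ1] = [0, 0]
r6 m[X3→φ0] = [1, 7]
r6 m[X3→φ2] = [19, 13]
r6 m[X7→φ3] = [0, 0]
r7 m[φ0→X4] = [7, 5]
r7 m[φ0→X3] = [19, 13]
r7 m[φ1→X4] = [4, 3]
r7 m[φ1→X14] = [21, 20]
r7 m[φ2→X2] = [20, 15]
r7 m[φ2→X3] = [1, 7]
r7 m[φ3→X4] = [3, 7]
r7 m[φ3→X7] = [21, 20]
r7 m[φ4→X15] = [20, 20]
r7 m[φ4→X2] = [0, 5]
r7 m[φ5→X4] = [1, 2]
r7 m[φ5→X12] = [22, 20]
r7 m[φ6→X4] = [5, 6]
r7 m[X4→φ0] = [13, 18]
r7 m[X4→φ1] = [16, 20]
r7 m[X4→φ3] = [17, 16]
r7 m[X4→φ5] = [19, 21]
r7 m[X4→φ6] = [15, 17]
r7 m[X15→φ4] = [0, 0]
r7 m[X2→φ2] = [0, 5]
r7 m[X2→φ4] = [20, 15]
r7 m[X12→φ5] = [0, 0]
r7 m[X14→φ1] = [0, 0]
r7 m[X3→φ0] = [1, 7]
r7 m[X3→φ2] = [19, 13]
r7 m[X7→φ3] = [0, 0]
r8 m[φ0→X4] = [7, 5]
r8 m[φ0→X3] = [19, 13]
r8 m[φ1→X4] = [4, 3]
r8 m[φ1→X14] = [21, 20]
r8 m[φ2→X2] = [20, 15]
r8 m[φ2→X3] = [1, 7]
r8 m[φ3→X4] = [3, 7]
r8 m[φ3→X7] = [21, 20]
r8 m[φ4→X15] = [20, 20]
r8 m[φ4→X2] = [0, 5]
r8 m[φ5→X4] = [1, 2]
r8 m[φ5→X12] = [22, 20]
r8 m[φ6→X4] = [5, 6]
r8 m[X4→φ0] = [13, 18]
r8 m[X4→φ1] = [16, 20]
r8 m[X4→φ3] = [17, 16]
r8 m[X4→φ5] = [19, 21]
r8 m[X4→φ6] = [15, 17]
r8 m[X15→φ4] = [0, 0]
r8 m[X2→φ2] = [0, 5]
r8 m[X2→φ4] = [20, 15]
r8 m[X12→φ5] = [0, 0]
r8 m[X14→φ1] = [0, 0]
r8 m[X3→φ0] = [1, 7]
r8 m[X3→φ2] = [19, 13]
r8 m[X7→φ3] = [0, 0]
fixed point reached at round 8
b[X14] = ⊗ incoming = [21, 20]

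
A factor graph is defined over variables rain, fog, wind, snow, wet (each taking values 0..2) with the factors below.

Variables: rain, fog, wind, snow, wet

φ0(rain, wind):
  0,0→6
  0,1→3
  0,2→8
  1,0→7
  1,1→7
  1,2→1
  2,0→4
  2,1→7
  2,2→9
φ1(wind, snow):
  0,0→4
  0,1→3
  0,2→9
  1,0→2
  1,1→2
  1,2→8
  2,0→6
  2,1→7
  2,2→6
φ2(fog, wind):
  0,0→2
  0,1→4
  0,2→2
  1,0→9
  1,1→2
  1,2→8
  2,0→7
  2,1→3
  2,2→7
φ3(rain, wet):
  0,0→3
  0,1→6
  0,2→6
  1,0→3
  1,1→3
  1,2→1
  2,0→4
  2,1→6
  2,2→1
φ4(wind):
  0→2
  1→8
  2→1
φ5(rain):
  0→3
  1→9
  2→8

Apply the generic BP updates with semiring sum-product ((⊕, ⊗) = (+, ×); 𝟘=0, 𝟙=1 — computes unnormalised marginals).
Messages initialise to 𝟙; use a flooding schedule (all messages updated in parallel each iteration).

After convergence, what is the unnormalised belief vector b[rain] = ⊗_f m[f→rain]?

b[rain] = [388440, 655389, 990792]

init: all messages = 𝟙 over 3 values
r1 m[φ0→rain] = [17, 15, 20]
r1 m[φ0→wind] = [17, 17, 18]
r1 m[φ1→wind] = [16, 12, 19]
r1 m[φ1→snow] = [12, 12, 23]
r1 m[φ2→fog] = [8, 19, 17]
r1 m[φ2→wind] = [18, 9, 17]
r1 m[φ3→rain] = [15, 7, 11]
r1 m[φ3→wet] = [10, 15, 8]
r1 m[φ4→wind] = [2, 8, 1]
r1 m[φ5→rain] = [3, 9, 8]
r1 m[rain→φ0] = [1, 1, 1]
r1 m[rain→φ3] = [1, 1, 1]
r1 m[rain→φ5] = [1, 1, 1]
r1 m[fog→φ2] = [1, 1, 1]
r1 m[wind→φ0] = [1, 1, 1]
r1 m[wind→φ1] = [1, 1, 1]
r1 m[wind→φ2] = [1, 1, 1]
r1 m[wind→φ4] = [1, 1, 1]
r1 m[snow→φ1] = [1, 1, 1]
r1 m[wet→φ3] = [1, 1, 1]
r2 m[φ0→rain] = [17, 15, 20]
r2 m[φ0→wind] = [17, 17, 18]
r2 m[φ1→wind] = [16, 12, 19]
r2 m[φ1→snow] = [12, 12, 23]
r2 m[φ2→fog] = [8, 19, 17]
r2 m[φ2→wind] = [18, 9, 17]
r2 m[φ3→rain] = [15, 7, 11]
r2 m[φ3→wet] = [10, 15, 8]
r2 m[φ4→wind] = [2, 8, 1]
r2 m[φ5→rain] = [3, 9, 8]
r2 m[rain→φ0] = [45, 63, 88]
r2 m[rain→φ3] = [51, 135, 160]
r2 m[rain→φ5] = [255, 105, 220]
r2 m[fog→φ2] = [1, 1, 1]
r2 m[wind→φ0] = [576, 864, 323]
r2 m[wind→φ1] = [612, 1224, 306]
r2 m[wind→φ2] = [544, 1632, 342]
r2 m[wind→φ4] = [4896, 1836, 5814]
r2 m[snow→φ1] = [1, 1, 1]
r2 m[wet→φ3] = [1, 1, 1]
r3 m[φ0→rain] = [8632, 10403, 11259]
r3 m[φ0→wind] = [1063, 1192, 1215]
r3 m[φ1→wind] = [16, 12, 19]
r3 m[φ1→snow] = [6732, 6426, 17136]
r3 m[φ2→fog] = [8300, 10896, 11098]
r3 m[φ2→wind] = [18, 9, 17]
r3 m[φ3→rain] = [15, 7, 11]
r3 m[φ3→wet] = [1198, 1671, 601]
r3 m[φ4→wind] = [2, 8, 1]
r3 m[φ5→rain] = [3, 9, 8]
r3 m[rain→φ0] = [45, 63, 88]
r3 m[rain→φ3] = [51, 135, 160]
r3 m[rain→φ5] = [255, 105, 220]
r3 m[fog→φ2] = [1, 1, 1]
r3 m[wind→φ0] = [576, 864, 323]
r3 m[wind→φ1] = [612, 1224, 306]
r3 m[wind→φ2] = [544, 1632, 342]
r3 m[wind→φ4] = [4896, 1836, 5814]
r3 m[snow→φ1] = [1, 1, 1]
r3 m[wet→φ3] = [1, 1, 1]
r4 m[φ0→rain] = [8632, 10403, 11259]
r4 m[φ0→wind] = [1063, 1192, 1215]
r4 m[φ1→wind] = [16, 12, 19]
r4 m[φ1→snow] = [6732, 6426, 17136]
r4 m[φ2→fog] = [8300, 10896, 11098]
r4 m[φ2→wind] = [18, 9, 17]
r4 m[φ3→rain] = [15, 7, 11]
r4 m[φ3→wet] = [1198, 1671, 601]
r4 m[φ4→wind] = [2, 8, 1]
r4 m[φ5→rain] = [3, 9, 8]
r4 m[rain→φ0] = [45, 63, 88]
r4 m[rain→φ3] = [25896, 93627, 90072]
r4 m[rain→φ5] = [129480, 72821, 123849]
r4 m[fog→φ2] = [1, 1, 1]
r4 m[wind→φ0] = [576, 864, 323]
r4 m[wind→φ1] = [38268, 85824, 20655]
r4 m[wind→φ2] = [34016, 114432, 23085]
r4 m[wind→φ4] = [306144, 128736, 392445]
r4 m[snow→φ1] = [1, 1, 1]
r4 m[wet→φ3] = [1, 1, 1]
r5 m[φ0→rain] = [8632, 10403, 11259]
r5 m[φ0→wind] = [1063, 1192, 1215]
r5 m[φ1→wind] = [16, 12, 19]
r5 m[φ1→snow] = [448650, 431037, 1154934]
r5 m[φ2→fog] = [571930, 719688, 743003]
r5 m[φ2→wind] = [18, 9, 17]
r5 m[φ3→rain] = [15, 7, 11]
r5 m[φ3→wet] = [718857, 976689, 339075]
r5 m[φ4→wind] = [2, 8, 1]
r5 m[φ5→rain] = [3, 9, 8]
r5 m[rain→φ0] = [45, 63, 88]
r5 m[rain→φ3] = [25896, 93627, 90072]
r5 m[rain→φ5] = [129480, 72821, 123849]
r5 m[fog→φ2] = [1, 1, 1]
r5 m[wind→φ0] = [576, 864, 323]
r5 m[wind→φ1] = [38268, 85824, 20655]
r5 m[wind→φ2] = [34016, 114432, 23085]
r5 m[wind→φ4] = [306144, 128736, 392445]
r5 m[snow→φ1] = [1, 1, 1]
r5 m[wet→φ3] = [1, 1, 1]
r6 m[φ0→rain] = [8632, 10403, 11259]
r6 m[φ0→wind] = [1063, 1192, 1215]
r6 m[φ1→wind] = [16, 12, 19]
r6 m[φ1→snow] = [448650, 431037, 1154934]
r6 m[φ2→fog] = [571930, 719688, 743003]
r6 m[φ2→wind] = [18, 9, 17]
r6 m[φ3→rain] = [15, 7, 11]
r6 m[φ3→wet] = [718857, 976689, 339075]
r6 m[φ4→wind] = [2, 8, 1]
r6 m[φ5→rain] = [3, 9, 8]
r6 m[rain→φ0] = [45, 63, 88]
r6 m[rain→φ3] = [25896, 93627, 90072]
r6 m[rain→φ5] = [129480, 72821, 123849]
r6 m[fog→φ2] = [1, 1, 1]
r6 m[wind→φ0] = [576, 864, 323]
r6 m[wind→φ1] = [38268, 85824, 20655]
r6 m[wind→φ2] = [34016, 114432, 23085]
r6 m[wind→φ4] = [306144, 128736, 392445]
r6 m[snow→φ1] = [1, 1, 1]
r6 m[wet→φ3] = [1, 1, 1]
fixed point reached at round 6
b[rain] = ⊗ incoming = [388440, 655389, 990792]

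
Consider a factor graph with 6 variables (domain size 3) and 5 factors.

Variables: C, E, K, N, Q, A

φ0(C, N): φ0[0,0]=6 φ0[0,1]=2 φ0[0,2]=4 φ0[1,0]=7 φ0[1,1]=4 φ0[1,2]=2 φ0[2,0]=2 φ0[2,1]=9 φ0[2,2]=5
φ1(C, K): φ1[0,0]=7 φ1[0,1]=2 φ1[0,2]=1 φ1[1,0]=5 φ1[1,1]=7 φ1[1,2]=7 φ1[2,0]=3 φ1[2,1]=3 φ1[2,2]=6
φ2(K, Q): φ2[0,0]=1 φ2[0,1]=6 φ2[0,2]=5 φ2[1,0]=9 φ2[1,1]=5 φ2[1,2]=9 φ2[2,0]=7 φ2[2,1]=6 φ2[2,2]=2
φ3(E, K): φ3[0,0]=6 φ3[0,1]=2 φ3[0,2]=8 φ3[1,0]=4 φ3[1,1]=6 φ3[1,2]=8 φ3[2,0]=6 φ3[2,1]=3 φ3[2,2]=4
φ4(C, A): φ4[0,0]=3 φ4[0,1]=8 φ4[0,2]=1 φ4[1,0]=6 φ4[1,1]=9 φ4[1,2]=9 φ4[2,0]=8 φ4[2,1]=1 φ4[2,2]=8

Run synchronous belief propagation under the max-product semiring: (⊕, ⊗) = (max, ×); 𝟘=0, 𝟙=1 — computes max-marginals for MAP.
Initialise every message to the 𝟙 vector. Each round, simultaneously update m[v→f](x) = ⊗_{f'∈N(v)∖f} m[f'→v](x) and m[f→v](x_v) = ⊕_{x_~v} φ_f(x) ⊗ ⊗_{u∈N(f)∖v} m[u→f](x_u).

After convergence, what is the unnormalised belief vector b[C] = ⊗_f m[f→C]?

b[C] = [12096, 24696, 24192]

init: all messages = 𝟙 over 3 values
r1 m[φ0→C] = [6, 7, 9]
r1 m[φ0→N] = [7, 9, 5]
r1 m[φ1→C] = [7, 7, 6]
r1 m[φ1→K] = [7, 7, 7]
r1 m[φ2→K] = [6, 9, 7]
r1 m[φ2→Q] = [9, 6, 9]
r1 m[φ3→E] = [8, 8, 6]
r1 m[φ3→K] = [6, 6, 8]
r1 m[φ4→C] = [8, 9, 8]
r1 m[φ4→A] = [8, 9, 9]
r1 m[C→φ0] = [1, 1, 1]
r1 m[C→φ1] = [1, 1, 1]
r1 m[C→φ4] = [1, 1, 1]
r1 m[E→φ3] = [1, 1, 1]
r1 m[K→φ1] = [1, 1, 1]
r1 m[K→φ2] = [1, 1, 1]
r1 m[K→φ3] = [1, 1, 1]
r1 m[N→φ0] = [1, 1, 1]
r1 m[Q→φ2] = [1, 1, 1]
r1 m[A→φ4] = [1, 1, 1]
r2 m[φ0→C] = [6, 7, 9]
r2 m[φ0→N] = [7, 9, 5]
r2 m[φ1→C] = [7, 7, 6]
r2 m[φ1→K] = [7, 7, 7]
r2 m[φ2→K] = [6, 9, 7]
r2 m[φ2→Q] = [9, 6, 9]
r2 m[φ3→E] = [8, 8, 6]
r2 m[φ3→K] = [6, 6, 8]
r2 m[φ4→C] = [8, 9, 8]
r2 m[φ4→A] = [8, 9, 9]
r2 m[C→φ0] = [56, 63, 48]
r2 m[C→φ1] = [48, 63, 72]
r2 m[C→φ4] = [42, 49, 54]
r2 m[E→φ3] = [1, 1, 1]
r2 m[K→φ1] = [36, 54, 56]
r2 m[K→φ2] = [42, 42, 56]
r2 m[K→φ3] = [42, 63, 49]
r2 m[N→φ0] = [1, 1, 1]
r2 m[Q→φ2] = [1, 1, 1]
r2 m[A→φ4] = [1, 1, 1]
r3 m[φ0→C] = [6, 7, 9]
r3 m[φ0→N] = [441, 432, 240]
r3 m[φ1→C] = [252, 392, 336]
r3 m[φ1→K] = [336, 441, 441]
r3 m[φ2→K] = [6, 9, 7]
r3 m[φ2→Q] = [392, 336, 378]
r3 m[φ3→E] = [392, 392, 252]
r3 m[φ3→K] = [6, 6, 8]
r3 m[φ4→C] = [8, 9, 8]
r3 m[φ4→A] = [432, 441, 441]
r3 m[C→φ0] = [56, 63, 48]
r3 m[C→φ1] = [48, 63, 72]
r3 m[C→φ4] = [42, 49, 54]
r3 m[E→φ3] = [1, 1, 1]
r3 m[K→φ1] = [36, 54, 56]
r3 m[K→φ2] = [42, 42, 56]
r3 m[K→φ3] = [42, 63, 49]
r3 m[N→φ0] = [1, 1, 1]
r3 m[Q→φ2] = [1, 1, 1]
r3 m[A→φ4] = [1, 1, 1]
r4 m[φ0→C] = [6, 7, 9]
r4 m[φ0→N] = [441, 432, 240]
r4 m[φ1→C] = [252, 392, 336]
r4 m[φ1→K] = [336, 441, 441]
r4 m[φ2→K] = [6, 9, 7]
r4 m[φ2→Q] = [392, 336, 378]
r4 m[φ3→E] = [392, 392, 252]
r4 m[φ3→K] = [6, 6, 8]
r4 m[φ4→C] = [8, 9, 8]
r4 m[φ4→A] = [432, 441, 441]
r4 m[C→φ0] = [2016, 3528, 2688]
r4 m[C→φ1] = [48, 63, 72]
r4 m[C→φ4] = [1512, 2744, 3024]
r4 m[E→φ3] = [1, 1, 1]
r4 m[K→φ1] = [36, 54, 56]
r4 m[K→φ2] = [2016, 2646, 3528]
r4 m[K→φ3] = [2016, 3969, 3087]
r4 m[N→φ0] = [1, 1, 1]
r4 m[Q→φ2] = [1, 1, 1]
r4 m[A→φ4] = [1, 1, 1]
r5 m[φ0→C] = [6, 7, 9]
r5 m[φ0→N] = [24696, 24192, 13440]
r5 m[φ1→C] = [252, 392, 336]
r5 m[φ1→K] = [336, 441, 441]
r5 m[φ2→K] = [6, 9, 7]
r5 m[φ2→Q] = [24696, 21168, 23814]
r5 m[φ3→E] = [24696, 24696, 12348]
r5 m[φ3→K] = [6, 6, 8]
r5 m[φ4→C] = [8, 9, 8]
r5 m[φ4→A] = [24192, 24696, 24696]
r5 m[C→φ0] = [2016, 3528, 2688]
r5 m[C→φ1] = [48, 63, 72]
r5 m[C→φ4] = [1512, 2744, 3024]
r5 m[E→φ3] = [1, 1, 1]
r5 m[K→φ1] = [36, 54, 56]
r5 m[K→φ2] = [2016, 2646, 3528]
r5 m[K→φ3] = [2016, 3969, 3087]
r5 m[N→φ0] = [1, 1, 1]
r5 m[Q→φ2] = [1, 1, 1]
r5 m[A→φ4] = [1, 1, 1]
r6 m[φ0→C] = [6, 7, 9]
r6 m[φ0→N] = [24696, 24192, 13440]
r6 m[φ1→C] = [252, 392, 336]
r6 m[φ1→K] = [336, 441, 441]
r6 m[φ2→K] = [6, 9, 7]
r6 m[φ2→Q] = [24696, 21168, 23814]
r6 m[φ3→E] = [24696, 24696, 12348]
r6 m[φ3→K] = [6, 6, 8]
r6 m[φ4→C] = [8, 9, 8]
r6 m[φ4→A] = [24192, 24696, 24696]
r6 m[C→φ0] = [2016, 3528, 2688]
r6 m[C→φ1] = [48, 63, 72]
r6 m[C→φ4] = [1512, 2744, 3024]
r6 m[E→φ3] = [1, 1, 1]
r6 m[K→φ1] = [36, 54, 56]
r6 m[K→φ2] = [2016, 2646, 3528]
r6 m[K→φ3] = [2016, 3969, 3087]
r6 m[N→φ0] = [1, 1, 1]
r6 m[Q→φ2] = [1, 1, 1]
r6 m[A→φ4] = [1, 1, 1]
fixed point reached at round 6
b[C] = ⊗ incoming = [12096, 24696, 24192]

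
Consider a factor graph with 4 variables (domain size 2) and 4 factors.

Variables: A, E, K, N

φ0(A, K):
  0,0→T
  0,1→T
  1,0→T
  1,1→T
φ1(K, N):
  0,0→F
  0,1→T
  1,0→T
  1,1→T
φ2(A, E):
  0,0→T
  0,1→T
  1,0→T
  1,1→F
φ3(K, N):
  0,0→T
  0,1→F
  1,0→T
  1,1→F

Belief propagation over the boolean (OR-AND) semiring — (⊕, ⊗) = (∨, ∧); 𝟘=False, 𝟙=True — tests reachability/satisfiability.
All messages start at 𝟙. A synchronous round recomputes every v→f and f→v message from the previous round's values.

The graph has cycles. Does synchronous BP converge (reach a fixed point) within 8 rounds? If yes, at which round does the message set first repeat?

init: all messages = 𝟙 over 2 values
r1 m[φ0→A] = [T, T]
r1 m[φ0→K] = [T, T]
r1 m[φ1→K] = [T, T]
r1 m[φ1→N] = [T, T]
r1 m[φ2→A] = [T, T]
r1 m[φ2→E] = [T, T]
r1 m[φ3→K] = [T, T]
r1 m[φ3→N] = [T, F]
r1 m[A→φ0] = [T, T]
r1 m[A→φ2] = [T, T]
r1 m[E→φ2] = [T, T]
r1 m[K→φ0] = [T, T]
r1 m[K→φ1] = [T, T]
r1 m[K→φ3] = [T, T]
r1 m[N→φ1] = [T, T]
r1 m[N→φ3] = [T, T]
r2 m[φ0→A] = [T, T]
r2 m[φ0→K] = [T, T]
r2 m[φ1→K] = [T, T]
r2 m[φ1→N] = [T, T]
r2 m[φ2→A] = [T, T]
r2 m[φ2→E] = [T, T]
r2 m[φ3→K] = [T, T]
r2 m[φ3→N] = [T, F]
r2 m[A→φ0] = [T, T]
r2 m[A→φ2] = [T, T]
r2 m[E→φ2] = [T, T]
r2 m[K→φ0] = [T, T]
r2 m[K→φ1] = [T, T]
r2 m[K→φ3] = [T, T]
r2 m[N→φ1] = [T, F]
r2 m[N→φ3] = [T, T]
r3 m[φ0→A] = [T, T]
r3 m[φ0→K] = [T, T]
r3 m[φ1→K] = [F, T]
r3 m[φ1→N] = [T, T]
r3 m[φ2→A] = [T, T]
r3 m[φ2→E] = [T, T]
r3 m[φ3→K] = [T, T]
r3 m[φ3→N] = [T, F]
r3 m[A→φ0] = [T, T]
r3 m[A→φ2] = [T, T]
r3 m[E→φ2] = [T, T]
r3 m[K→φ0] = [T, T]
r3 m[K→φ1] = [T, T]
r3 m[K→φ3] = [T, T]
r3 m[N→φ1] = [T, F]
r3 m[N→φ3] = [T, T]
r4 m[φ0→A] = [T, T]
r4 m[φ0→K] = [T, T]
r4 m[φ1→K] = [F, T]
r4 m[φ1→N] = [T, T]
r4 m[φ2→A] = [T, T]
r4 m[φ2→E] = [T, T]
r4 m[φ3→K] = [T, T]
r4 m[φ3→N] = [T, F]
r4 m[A→φ0] = [T, T]
r4 m[A→φ2] = [T, T]
r4 m[E→φ2] = [T, T]
r4 m[K→φ0] = [F, T]
r4 m[K→φ1] = [T, T]
r4 m[K→φ3] = [F, T]
r4 m[N→φ1] = [T, F]
r4 m[N→φ3] = [T, T]
r5 m[φ0→A] = [T, T]
r5 m[φ0→K] = [T, T]
r5 m[φ1→K] = [F, T]
r5 m[φ1→N] = [T, T]
r5 m[φ2→A] = [T, T]
r5 m[φ2→E] = [T, T]
r5 m[φ3→K] = [T, T]
r5 m[φ3→N] = [T, F]
r5 m[A→φ0] = [T, T]
r5 m[A→φ2] = [T, T]
r5 m[E→φ2] = [T, T]
r5 m[K→φ0] = [F, T]
r5 m[K→φ1] = [T, T]
r5 m[K→φ3] = [F, T]
r5 m[N→φ1] = [T, F]
r5 m[N→φ3] = [T, T]
fixed point reached at round 5
messages reach a fixed point at round 5

CONVERGED at round 5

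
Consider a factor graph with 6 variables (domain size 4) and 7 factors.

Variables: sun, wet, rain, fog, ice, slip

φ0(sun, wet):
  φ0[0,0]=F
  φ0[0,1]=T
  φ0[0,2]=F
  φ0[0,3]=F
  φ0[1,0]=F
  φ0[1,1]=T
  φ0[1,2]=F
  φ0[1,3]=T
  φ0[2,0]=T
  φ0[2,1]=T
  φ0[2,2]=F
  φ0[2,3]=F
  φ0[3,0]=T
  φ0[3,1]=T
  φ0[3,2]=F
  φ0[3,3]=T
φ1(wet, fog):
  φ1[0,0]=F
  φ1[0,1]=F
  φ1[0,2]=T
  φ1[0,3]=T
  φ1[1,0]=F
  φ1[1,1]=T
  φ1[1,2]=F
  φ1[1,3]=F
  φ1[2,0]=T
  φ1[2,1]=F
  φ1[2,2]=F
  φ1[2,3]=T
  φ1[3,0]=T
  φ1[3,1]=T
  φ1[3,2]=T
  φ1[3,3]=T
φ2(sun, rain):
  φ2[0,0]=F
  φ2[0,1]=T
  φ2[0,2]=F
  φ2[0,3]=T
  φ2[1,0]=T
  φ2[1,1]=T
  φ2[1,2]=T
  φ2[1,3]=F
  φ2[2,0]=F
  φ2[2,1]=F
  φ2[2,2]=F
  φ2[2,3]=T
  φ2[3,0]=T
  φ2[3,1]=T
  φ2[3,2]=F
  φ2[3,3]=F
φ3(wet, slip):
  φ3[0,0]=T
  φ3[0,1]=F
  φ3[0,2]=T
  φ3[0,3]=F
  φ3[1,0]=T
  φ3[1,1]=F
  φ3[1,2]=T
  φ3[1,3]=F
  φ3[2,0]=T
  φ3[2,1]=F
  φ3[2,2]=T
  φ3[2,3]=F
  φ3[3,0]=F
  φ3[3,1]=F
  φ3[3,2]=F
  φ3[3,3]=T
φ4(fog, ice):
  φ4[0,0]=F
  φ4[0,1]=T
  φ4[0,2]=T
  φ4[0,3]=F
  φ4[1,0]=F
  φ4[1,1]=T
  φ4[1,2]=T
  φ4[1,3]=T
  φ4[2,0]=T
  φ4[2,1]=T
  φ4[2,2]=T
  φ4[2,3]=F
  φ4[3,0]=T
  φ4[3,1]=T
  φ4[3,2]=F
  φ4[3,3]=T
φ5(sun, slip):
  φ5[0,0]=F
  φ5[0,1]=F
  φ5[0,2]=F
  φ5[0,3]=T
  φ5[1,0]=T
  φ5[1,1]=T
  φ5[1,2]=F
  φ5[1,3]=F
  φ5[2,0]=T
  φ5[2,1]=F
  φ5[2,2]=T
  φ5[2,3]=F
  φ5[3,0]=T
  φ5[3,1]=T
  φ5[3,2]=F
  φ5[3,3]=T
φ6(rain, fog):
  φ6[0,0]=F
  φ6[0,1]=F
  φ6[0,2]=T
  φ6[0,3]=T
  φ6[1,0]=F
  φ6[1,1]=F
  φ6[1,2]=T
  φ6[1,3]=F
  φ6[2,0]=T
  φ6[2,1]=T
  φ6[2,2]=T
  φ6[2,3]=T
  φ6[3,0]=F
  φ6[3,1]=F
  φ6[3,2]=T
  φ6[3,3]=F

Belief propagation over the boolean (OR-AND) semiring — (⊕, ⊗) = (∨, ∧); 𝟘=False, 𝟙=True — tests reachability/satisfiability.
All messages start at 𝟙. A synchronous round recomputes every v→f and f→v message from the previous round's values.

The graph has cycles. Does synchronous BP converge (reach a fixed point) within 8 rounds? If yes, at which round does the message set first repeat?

init: all messages = 𝟙 over 4 values
r1 m[φ0→sun] = [T, T, T, T]
r1 m[φ0→wet] = [T, T, F, T]
r1 m[φ1→wet] = [T, T, T, T]
r1 m[φ1→fog] = [T, T, T, T]
r1 m[φ2→sun] = [T, T, T, T]
r1 m[φ2→rain] = [T, T, T, T]
r1 m[φ3→wet] = [T, T, T, T]
r1 m[φ3→slip] = [T, F, T, T]
r1 m[φ4→fog] = [T, T, T, T]
r1 m[φ4→ice] = [T, T, T, T]
r1 m[φ5→sun] = [T, T, T, T]
r1 m[φ5→slip] = [T, T, T, T]
r1 m[φ6→rain] = [T, T, T, T]
r1 m[φ6→fog] = [T, T, T, T]
r1 m[sun→φ0] = [T, T, T, T]
r1 m[sun→φ2] = [T, T, T, T]
r1 m[sun→φ5] = [T, T, T, T]
r1 m[wet→φ0] = [T, T, T, T]
r1 m[wet→φ1] = [T, T, T, T]
r1 m[wet→φ3] = [T, T, T, T]
r1 m[rain→φ2] = [T, T, T, T]
r1 m[rain→φ6] = [T, T, T, T]
r1 m[fog→φ1] = [T, T, T, T]
r1 m[fog→φ4] = [T, T, T, T]
r1 m[fog→φ6] = [T, T, T, T]
r1 m[ice→φ4] = [T, T, T, T]
r1 m[slip→φ3] = [T, T, T, T]
r1 m[slip→φ5] = [T, T, T, T]
r2 m[φ0→sun] = [T, T, T, T]
r2 m[φ0→wet] = [T, T, F, T]
r2 m[φ1→wet] = [T, T, T, T]
r2 m[φ1→fog] = [T, T, T, T]
r2 m[φ2→sun] = [T, T, T, T]
r2 m[φ2→rain] = [T, T, T, T]
r2 m[φ3→wet] = [T, T, T, T]
r2 m[φ3→slip] = [T, F, T, T]
r2 m[φ4→fog] = [T, T, T, T]
r2 m[φ4→ice] = [T, T, T, T]
r2 m[φ5→sun] = [T, T, T, T]
r2 m[φ5→slip] = [T, T, T, T]
r2 m[φ6→rain] = [T, T, T, T]
r2 m[φ6→fog] = [T, T, T, T]
r2 m[sun→φ0] = [T, T, T, T]
r2 m[sun→φ2] = [T, T, T, T]
r2 m[sun→φ5] = [T, T, T, T]
r2 m[wet→φ0] = [T, T, T, T]
r2 m[wet→φ1] = [T, T, F, T]
r2 m[wet→φ3] = [T, T, F, T]
r2 m[rain→φ2] = [T, T, T, T]
r2 m[rain→φ6] = [T, T, T, T]
r2 m[fog→φ1] = [T, T, T, T]
r2 m[fog→φ4] = [T, T, T, T]
r2 m[fog→φ6] = [T, T, T, T]
r2 m[ice→φ4] = [T, T, T, T]
r2 m[slip→φ3] = [T, T, T, T]
r2 m[slip→φ5] = [T, F, T, T]
r3 m[φ0→sun] = [T, T, T, T]
r3 m[φ0→wet] = [T, T, F, T]
r3 m[φ1→wet] = [T, T, T, T]
r3 m[φ1→fog] = [T, T, T, T]
r3 m[φ2→sun] = [T, T, T, T]
r3 m[φ2→rain] = [T, T, T, T]
r3 m[φ3→wet] = [T, T, T, T]
r3 m[φ3→slip] = [T, F, T, T]
r3 m[φ4→fog] = [T, T, T, T]
r3 m[φ4→ice] = [T, T, T, T]
r3 m[φ5→sun] = [T, T, T, T]
r3 m[φ5→slip] = [T, T, T, T]
r3 m[φ6→rain] = [T, T, T, T]
r3 m[φ6→fog] = [T, T, T, T]
r3 m[sun→φ0] = [T, T, T, T]
r3 m[sun→φ2] = [T, T, T, T]
r3 m[sun→φ5] = [T, T, T, T]
r3 m[wet→φ0] = [T, T, T, T]
r3 m[wet→φ1] = [T, T, F, T]
r3 m[wet→φ3] = [T, T, F, T]
r3 m[rain→φ2] = [T, T, T, T]
r3 m[rain→φ6] = [T, T, T, T]
r3 m[fog→φ1] = [T, T, T, T]
r3 m[fog→φ4] = [T, T, T, T]
r3 m[fog→φ6] = [T, T, T, T]
r3 m[ice→φ4] = [T, T, T, T]
r3 m[slip→φ3] = [T, T, T, T]
r3 m[slip→φ5] = [T, F, T, T]
fixed point reached at round 3
messages reach a fixed point at round 3

CONVERGED at round 3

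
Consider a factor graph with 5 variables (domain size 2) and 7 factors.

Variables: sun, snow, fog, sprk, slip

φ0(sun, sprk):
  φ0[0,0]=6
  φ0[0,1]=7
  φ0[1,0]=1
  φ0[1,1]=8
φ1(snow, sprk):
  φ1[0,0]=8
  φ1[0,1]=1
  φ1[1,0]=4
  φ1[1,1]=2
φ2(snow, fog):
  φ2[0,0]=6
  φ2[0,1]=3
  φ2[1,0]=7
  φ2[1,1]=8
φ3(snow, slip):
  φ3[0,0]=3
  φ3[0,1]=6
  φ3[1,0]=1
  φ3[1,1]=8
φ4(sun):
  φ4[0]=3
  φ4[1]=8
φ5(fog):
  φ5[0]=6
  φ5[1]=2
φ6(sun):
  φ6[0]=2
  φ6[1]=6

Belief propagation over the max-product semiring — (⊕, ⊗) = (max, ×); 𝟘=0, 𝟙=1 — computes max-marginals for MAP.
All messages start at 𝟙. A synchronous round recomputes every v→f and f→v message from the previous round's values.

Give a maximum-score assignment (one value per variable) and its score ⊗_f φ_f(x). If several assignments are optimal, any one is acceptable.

init: all messages = 𝟙 over 2 values
r1 m[φ0→sun] = [7, 8]
r1 m[φ0→sprk] = [6, 8]
r1 m[φ1→snow] = [8, 4]
r1 m[φ1→sprk] = [8, 2]
r1 m[φ2→snow] = [6, 8]
r1 m[φ2→fog] = [7, 8]
r1 m[φ3→snow] = [6, 8]
r1 m[φ3→slip] = [3, 8]
r1 m[φ4→sun] = [3, 8]
r1 m[φ5→fog] = [6, 2]
r1 m[φ6→sun] = [2, 6]
r1 m[sun→φ0] = [1, 1]
r1 m[sun→φ4] = [1, 1]
r1 m[sun→φ6] = [1, 1]
r1 m[snow→φ1] = [1, 1]
r1 m[snow→φ2] = [1, 1]
r1 m[snow→φ3] = [1, 1]
r1 m[fog→φ2] = [1, 1]
r1 m[fog→φ5] = [1, 1]
r1 m[sprk→φ0] = [1, 1]
r1 m[sprk→φ1] = [1, 1]
r1 m[slip→φ3] = [1, 1]
r2 m[φ0→sun] = [7, 8]
r2 m[φ0→sprk] = [6, 8]
r2 m[φ1→snow] = [8, 4]
r2 m[φ1→sprk] = [8, 2]
r2 m[φ2→snow] = [6, 8]
r2 m[φ2→fog] = [7, 8]
r2 m[φ3→snow] = [6, 8]
r2 m[φ3→slip] = [3, 8]
r2 m[φ4→sun] = [3, 8]
r2 m[φ5→fog] = [6, 2]
r2 m[φ6→sun] = [2, 6]
r2 m[sun→φ0] = [6, 48]
r2 m[sun→φ4] = [14, 48]
r2 m[sun→φ6] = [21, 64]
r2 m[snow→φ1] = [36, 64]
r2 m[snow→φ2] = [48, 32]
r2 m[snow→φ3] = [48, 32]
r2 m[fog→φ2] = [6, 2]
r2 m[fog→φ5] = [7, 8]
r2 m[sprk→φ0] = [8, 2]
r2 m[sprk→φ1] = [6, 8]
r2 m[slip→φ3] = [1, 1]
r3 m[φ0→sun] = [48, 16]
r3 m[φ0→sprk] = [48, 384]
r3 m[φ1→snow] = [48, 24]
r3 m[φ1→sprk] = [288, 128]
r3 m[φ2→snow] = [36, 42]
r3 m[φ2→fog] = [288, 256]
r3 m[φ3→snow] = [6, 8]
r3 m[φ3→slip] = [144, 288]
r3 m[φ4→sun] = [3, 8]
r3 m[φ5→fog] = [6, 2]
r3 m[φ6→sun] = [2, 6]
r3 m[sun→φ0] = [6, 48]
r3 m[sun→φ4] = [14, 48]
r3 m[sun→φ6] = [21, 64]
r3 m[snow→φ1] = [36, 64]
r3 m[snow→φ2] = [48, 32]
r3 m[snow→φ3] = [48, 32]
r3 m[fog→φ2] = [6, 2]
r3 m[fog→φ5] = [7, 8]
r3 m[sprk→φ0] = [8, 2]
r3 m[sprk→φ1] = [6, 8]
r3 m[slip→φ3] = [1, 1]
r4 m[φ0→sun] = [48, 16]
r4 m[φ0→sprk] = [48, 384]
r4 m[φ1→snow] = [48, 24]
r4 m[φ1→sprk] = [288, 128]
r4 m[φ2→snow] = [36, 42]
r4 m[φ2→fog] = [288, 256]
r4 m[φ3→snow] = [6, 8]
r4 m[φ3→slip] = [144, 288]
r4 m[φ4→sun] = [3, 8]
r4 m[φ5→fog] = [6, 2]
r4 m[φ6→sun] = [2, 6]
r4 m[sun→φ0] = [6, 48]
r4 m[sun→φ4] = [96, 96]
r4 m[sun→φ6] = [144, 128]
r4 m[snow→φ1] = [216, 336]
r4 m[snow→φ2] = [288, 192]
r4 m[snow→φ3] = [1728, 1008]
r4 m[fog→φ2] = [6, 2]
r4 m[fog→φ5] = [288, 256]
r4 m[sprk→φ0] = [288, 128]
r4 m[sprk→φ1] = [48, 384]
r4 m[slip→φ3] = [1, 1]
r5 m[φ0→sun] = [1728, 1024]
r5 m[φ0→sprk] = [48, 384]
r5 m[φ1→snow] = [384, 768]
r5 m[φ1→sprk] = [1728, 672]
r5 m[φ2→snow] = [36, 42]
r5 m[φ2→fog] = [1728, 1536]
r5 m[φ3→snow] = [6, 8]
r5 m[φ3→slip] = [5184, 10368]
r5 m[φ4→sun] = [3, 8]
r5 m[φ5→fog] = [6, 2]
r5 m[φ6→sun] = [2, 6]
r5 m[sun→φ0] = [6, 48]
r5 m[sun→φ4] = [96, 96]
r5 m[sun→φ6] = [144, 128]
r5 m[snow→φ1] = [216, 336]
r5 m[snow→φ2] = [288, 192]
r5 m[snow→φ3] = [1728, 1008]
r5 m[fog→φ2] = [6, 2]
r5 m[fog→φ5] = [288, 256]
r5 m[sprk→φ0] = [288, 128]
r5 m[sprk→φ1] = [48, 384]
r5 m[slip→φ3] = [1, 1]
r6 m[φ0→sun] = [1728, 1024]
r6 m[φ0→sprk] = [48, 384]
r6 m[φ1→snow] = [384, 768]
r6 m[φ1→sprk] = [1728, 672]
r6 m[φ2→snow] = [36, 42]
r6 m[φ2→fog] = [1728, 1536]
r6 m[φ3→snow] = [6, 8]
r6 m[φ3→slip] = [5184, 10368]
r6 m[φ4→sun] = [3, 8]
r6 m[φ5→fog] = [6, 2]
r6 m[φ6→sun] = [2, 6]
r6 m[sun→φ0] = [6, 48]
r6 m[sun→φ4] = [3456, 6144]
r6 m[sun→φ6] = [5184, 8192]
r6 m[snow→φ1] = [216, 336]
r6 m[snow→φ2] = [2304, 6144]
r6 m[snow→φ3] = [13824, 32256]
r6 m[fog→φ2] = [6, 2]
r6 m[fog→φ5] = [1728, 1536]
r6 m[sprk→φ0] = [1728, 672]
r6 m[sprk→φ1] = [48, 384]
r6 m[slip→φ3] = [1, 1]
r7 m[φ0→sun] = [10368, 5376]
r7 m[φ0→sprk] = [48, 384]
r7 m[φ1→snow] = [384, 768]
r7 m[φ1→sprk] = [1728, 672]
r7 m[φ2→snow] = [36, 42]
r7 m[φ2→fog] = [43008, 49152]
r7 m[φ3→snow] = [6, 8]
r7 m[φ3→slip] = [41472, 258048]
r7 m[φ4→sun] = [3, 8]
r7 m[φ5→fog] = [6, 2]
r7 m[φ6→sun] = [2, 6]
r7 m[sun→φ0] = [6, 48]
r7 m[sun→φ4] = [3456, 6144]
r7 m[sun→φ6] = [5184, 8192]
r7 m[snow→φ1] = [216, 336]
r7 m[snow→φ2] = [2304, 6144]
r7 m[snow→φ3] = [13824, 32256]
r7 m[fog→φ2] = [6, 2]
r7 m[fog→φ5] = [1728, 1536]
r7 m[sprk→φ0] = [1728, 672]
r7 m[sprk→φ1] = [48, 384]
r7 m[slip→φ3] = [1, 1]
r8 m[φ0→sun] = [10368, 5376]
r8 m[φ0→sprk] = [48, 384]
r8 m[φ1→snow] = [384, 768]
r8 m[φ1→sprk] = [1728, 672]
r8 m[φ2→snow] = [36, 42]
r8 m[φ2→fog] = [43008, 49152]
r8 m[φ3→snow] = [6, 8]
r8 m[φ3→slip] = [41472, 258048]
r8 m[φ4→sun] = [3, 8]
r8 m[φ5→fog] = [6, 2]
r8 m[φ6→sun] = [2, 6]
r8 m[sun→φ0] = [6, 48]
r8 m[sun→φ4] = [20736, 32256]
r8 m[sun→φ6] = [31104, 43008]
r8 m[snow→φ1] = [216, 336]
r8 m[snow→φ2] = [2304, 6144]
r8 m[snow→φ3] = [13824, 32256]
r8 m[fog→φ2] = [6, 2]
r8 m[fog→φ5] = [43008, 49152]
r8 m[sprk→φ0] = [1728, 672]
r8 m[sprk→φ1] = [48, 384]
r8 m[slip→φ3] = [1, 1]
r9 m[φ0→sun] = [10368, 5376]
r9 m[φ0→sprk] = [48, 384]
r9 m[φ1→snow] = [384, 768]
r9 m[φ1→sprk] = [1728, 672]
r9 m[φ2→snow] = [36, 42]
r9 m[φ2→fog] = [43008, 49152]
r9 m[φ3→snow] = [6, 8]
r9 m[φ3→slip] = [41472, 258048]
r9 m[φ4→sun] = [3, 8]
r9 m[φ5→fog] = [6, 2]
r9 m[φ6→sun] = [2, 6]
r9 m[sun→φ0] = [6, 48]
r9 m[sun→φ4] = [20736, 32256]
r9 m[sun→φ6] = [31104, 43008]
r9 m[snow→φ1] = [216, 336]
r9 m[snow→φ2] = [2304, 6144]
r9 m[snow→φ3] = [13824, 32256]
r9 m[fog→φ2] = [6, 2]
r9 m[fog→φ5] = [43008, 49152]
r9 m[sprk→φ0] = [1728, 672]
r9 m[sprk→φ1] = [48, 384]
r9 m[slip→φ3] = [1, 1]
fixed point reached at round 9
traceback from sun: (sun=1, snow=1, fog=0, sprk=1, slip=1), score=258048

assignment: (sun=1, snow=1, fog=0, sprk=1, slip=1); score = 258048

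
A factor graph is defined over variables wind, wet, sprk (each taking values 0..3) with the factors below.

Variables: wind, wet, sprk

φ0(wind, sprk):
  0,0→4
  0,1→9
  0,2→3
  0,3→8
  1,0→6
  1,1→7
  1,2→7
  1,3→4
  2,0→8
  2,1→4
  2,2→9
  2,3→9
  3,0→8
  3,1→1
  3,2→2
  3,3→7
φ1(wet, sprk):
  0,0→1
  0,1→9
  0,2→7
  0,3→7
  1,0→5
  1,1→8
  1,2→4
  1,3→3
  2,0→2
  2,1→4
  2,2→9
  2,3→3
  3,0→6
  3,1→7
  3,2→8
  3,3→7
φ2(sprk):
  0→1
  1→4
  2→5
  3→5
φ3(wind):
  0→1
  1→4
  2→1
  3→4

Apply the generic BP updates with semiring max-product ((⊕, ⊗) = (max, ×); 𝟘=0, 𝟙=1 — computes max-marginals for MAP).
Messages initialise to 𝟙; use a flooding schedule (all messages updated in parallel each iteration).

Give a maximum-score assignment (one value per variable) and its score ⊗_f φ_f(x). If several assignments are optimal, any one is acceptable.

init: all messages = 𝟙 over 4 values
r1 m[φ0→wind] = [9, 7, 9, 8]
r1 m[φ0→sprk] = [8, 9, 9, 9]
r1 m[φ1→wet] = [9, 8, 9, 8]
r1 m[φ1→sprk] = [6, 9, 9, 7]
r1 m[φ2→sprk] = [1, 4, 5, 5]
r1 m[φ3→wind] = [1, 4, 1, 4]
r1 m[wind→φ0] = [1, 1, 1, 1]
r1 m[wind→φ3] = [1, 1, 1, 1]
r1 m[wet→φ1] = [1, 1, 1, 1]
r1 m[sprk→φ0] = [1, 1, 1, 1]
r1 m[sprk→φ1] = [1, 1, 1, 1]
r1 m[sprk→φ2] = [1, 1, 1, 1]
r2 m[φ0→wind] = [9, 7, 9, 8]
r2 m[φ0→sprk] = [8, 9, 9, 9]
r2 m[φ1→wet] = [9, 8, 9, 8]
r2 m[φ1→sprk] = [6, 9, 9, 7]
r2 m[φ2→sprk] = [1, 4, 5, 5]
r2 m[φ3→wind] = [1, 4, 1, 4]
r2 m[wind→φ0] = [1, 4, 1, 4]
r2 m[wind→φ3] = [9, 7, 9, 8]
r2 m[wet→φ1] = [1, 1, 1, 1]
r2 m[sprk→φ0] = [6, 36, 45, 35]
r2 m[sprk→φ1] = [8, 36, 45, 45]
r2 m[sprk→φ2] = [48, 81, 81, 63]
r3 m[φ0→wind] = [324, 315, 405, 245]
r3 m[φ0→sprk] = [32, 28, 28, 28]
r3 m[φ1→wet] = [324, 288, 405, 360]
r3 m[φ1→sprk] = [6, 9, 9, 7]
r3 m[φ2→sprk] = [1, 4, 5, 5]
r3 m[φ3→wind] = [1, 4, 1, 4]
r3 m[wind→φ0] = [1, 4, 1, 4]
r3 m[wind→φ3] = [9, 7, 9, 8]
r3 m[wet→φ1] = [1, 1, 1, 1]
r3 m[sprk→φ0] = [6, 36, 45, 35]
r3 m[sprk→φ1] = [8, 36, 45, 45]
r3 m[sprk→φ2] = [48, 81, 81, 63]
r4 m[φ0→wind] = [324, 315, 405, 245]
r4 m[φ0→sprk] = [32, 28, 28, 28]
r4 m[φ1→wet] = [324, 288, 405, 360]
r4 m[φ1→sprk] = [6, 9, 9, 7]
r4 m[φ2→sprk] = [1, 4, 5, 5]
r4 m[φ3→wind] = [1, 4, 1, 4]
r4 m[wind→φ0] = [1, 4, 1, 4]
r4 m[wind→φ3] = [324, 315, 405, 245]
r4 m[wet→φ1] = [1, 1, 1, 1]
r4 m[sprk→φ0] = [6, 36, 45, 35]
r4 m[sprk→φ1] = [32, 112, 140, 140]
r4 m[sprk→φ2] = [192, 252, 252, 196]
r5 m[φ0→wind] = [324, 315, 405, 245]
r5 m[φ0→sprk] = [32, 28, 28, 28]
r5 m[φ1→wet] = [1008, 896, 1260, 1120]
r5 m[φ1→sprk] = [6, 9, 9, 7]
r5 m[φ2→sprk] = [1, 4, 5, 5]
r5 m[φ3→wind] = [1, 4, 1, 4]
r5 m[wind→φ0] = [1, 4, 1, 4]
r5 m[wind→φ3] = [324, 315, 405, 245]
r5 m[wet→φ1] = [1, 1, 1, 1]
r5 m[sprk→φ0] = [6, 36, 45, 35]
r5 m[sprk→φ1] = [32, 112, 140, 140]
r5 m[sprk→φ2] = [192, 252, 252, 196]
r6 m[φ0→wind] = [324, 315, 405, 245]
r6 m[φ0→sprk] = [32, 28, 28, 28]
r6 m[φ1→wet] = [1008, 896, 1260, 1120]
r6 m[φ1→sprk] = [6, 9, 9, 7]
r6 m[φ2→sprk] = [1, 4, 5, 5]
r6 m[φ3→wind] = [1, 4, 1, 4]
r6 m[wind→φ0] = [1, 4, 1, 4]
r6 m[wind→φ3] = [324, 315, 405, 245]
r6 m[wet→φ1] = [1, 1, 1, 1]
r6 m[sprk→φ0] = [6, 36, 45, 35]
r6 m[sprk→φ1] = [32, 112, 140, 140]
r6 m[sprk→φ2] = [192, 252, 252, 196]
fixed point reached at round 6
traceback from wind: (wind=1, wet=2, sprk=2), score=1260

assignment: (wind=1, wet=2, sprk=2); score = 1260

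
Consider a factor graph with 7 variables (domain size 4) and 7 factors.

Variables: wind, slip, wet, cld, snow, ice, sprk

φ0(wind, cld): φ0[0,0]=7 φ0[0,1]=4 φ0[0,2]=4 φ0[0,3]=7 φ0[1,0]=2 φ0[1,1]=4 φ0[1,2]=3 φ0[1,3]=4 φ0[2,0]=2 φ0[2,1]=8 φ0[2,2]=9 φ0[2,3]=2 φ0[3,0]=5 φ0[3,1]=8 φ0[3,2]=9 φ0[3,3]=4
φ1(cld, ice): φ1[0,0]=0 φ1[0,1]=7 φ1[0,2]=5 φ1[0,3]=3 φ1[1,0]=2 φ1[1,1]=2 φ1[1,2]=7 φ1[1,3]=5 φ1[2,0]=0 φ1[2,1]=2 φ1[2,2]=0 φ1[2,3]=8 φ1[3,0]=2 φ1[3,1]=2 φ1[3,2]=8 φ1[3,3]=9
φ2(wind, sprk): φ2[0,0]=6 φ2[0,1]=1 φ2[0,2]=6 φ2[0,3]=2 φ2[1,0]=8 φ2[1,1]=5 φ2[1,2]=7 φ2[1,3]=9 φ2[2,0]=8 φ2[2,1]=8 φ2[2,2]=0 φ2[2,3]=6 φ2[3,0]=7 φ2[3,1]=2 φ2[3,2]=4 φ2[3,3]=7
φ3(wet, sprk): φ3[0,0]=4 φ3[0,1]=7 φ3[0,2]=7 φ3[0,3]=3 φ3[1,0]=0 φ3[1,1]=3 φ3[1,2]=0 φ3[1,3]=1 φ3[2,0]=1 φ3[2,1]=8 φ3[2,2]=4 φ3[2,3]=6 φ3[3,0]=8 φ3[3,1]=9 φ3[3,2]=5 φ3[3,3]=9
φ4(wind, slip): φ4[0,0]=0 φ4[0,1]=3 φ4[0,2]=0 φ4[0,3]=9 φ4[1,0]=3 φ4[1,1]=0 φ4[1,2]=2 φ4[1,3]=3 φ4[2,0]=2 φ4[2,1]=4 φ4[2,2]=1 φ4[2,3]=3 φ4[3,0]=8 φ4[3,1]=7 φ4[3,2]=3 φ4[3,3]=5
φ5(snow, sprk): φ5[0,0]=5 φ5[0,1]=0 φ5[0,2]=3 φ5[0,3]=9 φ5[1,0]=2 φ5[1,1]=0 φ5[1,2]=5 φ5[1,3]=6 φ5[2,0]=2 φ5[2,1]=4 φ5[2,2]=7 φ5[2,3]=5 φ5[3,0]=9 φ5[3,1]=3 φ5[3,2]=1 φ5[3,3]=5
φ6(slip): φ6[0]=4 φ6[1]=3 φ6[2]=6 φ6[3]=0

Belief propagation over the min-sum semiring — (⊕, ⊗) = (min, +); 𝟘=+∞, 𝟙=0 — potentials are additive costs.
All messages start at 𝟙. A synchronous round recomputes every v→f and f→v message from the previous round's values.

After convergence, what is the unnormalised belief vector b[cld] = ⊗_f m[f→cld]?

init: all messages = 𝟙 over 4 values
r1 m[φ0→wind] = [4, 2, 2, 4]
r1 m[φ0→cld] = [2, 4, 3, 2]
r1 m[φ1→cld] = [0, 2, 0, 2]
r1 m[φ1→ice] = [0, 2, 0, 3]
r1 m[φ2→wind] = [1, 5, 0, 2]
r1 m[φ2→sprk] = [6, 1, 0, 2]
r1 m[φ3→wet] = [3, 0, 1, 5]
r1 m[φ3→sprk] = [0, 3, 0, 1]
r1 m[φ4→wind] = [0, 0, 1, 3]
r1 m[φ4→slip] = [0, 0, 0, 3]
r1 m[φ5→snow] = [0, 0, 2, 1]
r1 m[φ5→sprk] = [2, 0, 1, 5]
r1 m[φ6→slip] = [4, 3, 6, 0]
r1 m[wind→φ0] = [0, 0, 0, 0]
r1 m[wind→φ2] = [0, 0, 0, 0]
r1 m[wind→φ4] = [0, 0, 0, 0]
r1 m[slip→φ4] = [0, 0, 0, 0]
r1 m[slip→φ6] = [0, 0, 0, 0]
r1 m[wet→φ3] = [0, 0, 0, 0]
r1 m[cld→φ0] = [0, 0, 0, 0]
r1 m[cld→φ1] = [0, 0, 0, 0]
r1 m[snow→φ5] = [0, 0, 0, 0]
r1 m[ice→φ1] = [0, 0, 0, 0]
r1 m[sprk→φ2] = [0, 0, 0, 0]
r1 m[sprk→φ3] = [0, 0, 0, 0]
r1 m[sprk→φ5] = [0, 0, 0, 0]
r2 m[φ0→wind] = [4, 2, 2, 4]
r2 m[φ0→cld] = [2, 4, 3, 2]
r2 m[φ1→cld] = [0, 2, 0, 2]
r2 m[φ1→ice] = [0, 2, 0, 3]
r2 m[φ2→wind] = [1, 5, 0, 2]
r2 m[φ2→sprk] = [6, 1, 0, 2]
r2 m[φ3→wet] = [3, 0, 1, 5]
r2 m[φ3→sprk] = [0, 3, 0, 1]
r2 m[φ4→wind] = [0, 0, 1, 3]
r2 m[φ4→slip] = [0, 0, 0, 3]
r2 m[φ5→snow] = [0, 0, 2, 1]
r2 m[φ5→sprk] = [2, 0, 1, 5]
r2 m[φ6→slip] = [4, 3, 6, 0]
r2 m[wind→φ0] = [1, 5, 1, 5]
r2 m[wind→φ2] = [4, 2, 3, 7]
r2 m[wind→φ4] = [5, 7, 2, 6]
r2 m[slip→φ4] = [4, 3, 6, 0]
r2 m[slip→φ6] = [0, 0, 0, 3]
r2 m[wet→φ3] = [0, 0, 0, 0]
r2 m[cld→φ0] = [0, 2, 0, 2]
r2 m[cld→φ1] = [2, 4, 3, 2]
r2 m[snow→φ5] = [0, 0, 0, 0]
r2 m[ice→φ1] = [0, 0, 0, 0]
r2 m[sprk→φ2] = [2, 3, 1, 6]
r2 m[sprk→φ3] = [8, 1, 1, 7]
r2 m[sprk→φ5] = [6, 4, 0, 3]
r3 m[φ0→wind] = [4, 2, 2, 5]
r3 m[φ0→cld] = [3, 5, 5, 3]
r3 m[φ1→cld] = [0, 2, 0, 2]
r3 m[φ1→ice] = [2, 4, 3, 5]
r3 m[φ2→wind] = [4, 8, 1, 5]
r3 m[φ2→sprk] = [10, 5, 3, 6]
r3 m[φ3→wet] = [8, 1, 5, 6]
r3 m[φ3→sprk] = [0, 3, 0, 1]
r3 m[φ4→wind] = [4, 3, 3, 5]
r3 m[φ4→slip] = [4, 6, 3, 5]
r3 m[φ5→snow] = [3, 4, 7, 1]
r3 m[φ5→sprk] = [2, 0, 1, 5]
r3 m[φ6→slip] = [4, 3, 6, 0]
r3 m[wind→φ0] = [1, 5, 1, 5]
r3 m[wind→φ2] = [4, 2, 3, 7]
r3 m[wind→φ4] = [5, 7, 2, 6]
r3 m[slip→φ4] = [4, 3, 6, 0]
r3 m[slip→φ6] = [0, 0, 0, 3]
r3 m[wet→φ3] = [0, 0, 0, 0]
r3 m[cld→φ0] = [0, 2, 0, 2]
r3 m[cld→φ1] = [2, 4, 3, 2]
r3 m[snow→φ5] = [0, 0, 0, 0]
r3 m[ice→φ1] = [0, 0, 0, 0]
r3 m[sprk→φ2] = [2, 3, 1, 6]
r3 m[sprk→φ3] = [8, 1, 1, 7]
r3 m[sprk→φ5] = [6, 4, 0, 3]
r4 m[φ0→wind] = [4, 2, 2, 5]
r4 m[φ0→cld] = [3, 5, 5, 3]
r4 m[φ1→cld] = [0, 2, 0, 2]
r4 m[φ1→ice] = [2, 4, 3, 5]
r4 m[φ2→wind] = [4, 8, 1, 5]
r4 m[φ2→sprk] = [10, 5, 3, 6]
r4 m[φ3→wet] = [8, 1, 5, 6]
r4 m[φ3→sprk] = [0, 3, 0, 1]
r4 m[φ4→wind] = [4, 3, 3, 5]
r4 m[φ4→slip] = [4, 6, 3, 5]
r4 m[φ5→snow] = [3, 4, 7, 1]
r4 m[φ5→sprk] = [2, 0, 1, 5]
r4 m[φ6→slip] = [4, 3, 6, 0]
r4 m[wind→φ0] = [8, 11, 4, 10]
r4 m[wind→φ2] = [8, 5, 5, 10]
r4 m[wind→φ4] = [8, 10, 3, 10]
r4 m[slip→φ4] = [4, 3, 6, 0]
r4 m[slip→φ6] = [4, 6, 3, 5]
r4 m[wet→φ3] = [0, 0, 0, 0]
r4 m[cld→φ0] = [0, 2, 0, 2]
r4 m[cld→φ1] = [3, 5, 5, 3]
r4 m[snow→φ5] = [0, 0, 0, 0]
r4 m[ice→φ1] = [0, 0, 0, 0]
r4 m[sprk→φ2] = [2, 3, 1, 6]
r4 m[sprk→φ3] = [12, 5, 4, 11]
r4 m[sprk→φ5] = [10, 8, 3, 7]
r5 m[φ0→wind] = [4, 2, 2, 5]
r5 m[φ0→cld] = [6, 12, 12, 6]
r5 m[φ1→cld] = [0, 2, 0, 2]
r5 m[φ1→ice] = [3, 5, 5, 6]
r5 m[φ2→wind] = [4, 8, 1, 5]
r5 m[φ2→sprk] = [13, 9, 5, 10]
r5 m[φ3→wet] = [11, 4, 8, 9]
r5 m[φ3→sprk] = [0, 3, 0, 1]
r5 m[φ4→wind] = [4, 3, 3, 5]
r5 m[φ4→slip] = [5, 7, 4, 6]
r5 m[φ5→snow] = [6, 8, 10, 4]
r5 m[φ5→sprk] = [2, 0, 1, 5]
r5 m[φ6→slip] = [4, 3, 6, 0]
r5 m[wind→φ0] = [8, 11, 4, 10]
r5 m[wind→φ2] = [8, 5, 5, 10]
r5 m[wind→φ4] = [8, 10, 3, 10]
r5 m[slip→φ4] = [4, 3, 6, 0]
r5 m[slip→φ6] = [4, 6, 3, 5]
r5 m[wet→φ3] = [0, 0, 0, 0]
r5 m[cld→φ0] = [0, 2, 0, 2]
r5 m[cld→φ1] = [3, 5, 5, 3]
r5 m[snow→φ5] = [0, 0, 0, 0]
r5 m[ice→φ1] = [0, 0, 0, 0]
r5 m[sprk→φ2] = [2, 3, 1, 6]
r5 m[sprk→φ3] = [12, 5, 4, 11]
r5 m[sprk→φ5] = [10, 8, 3, 7]
r6 m[φ0→wind] = [4, 2, 2, 5]
r6 m[φ0→cld] = [6, 12, 12, 6]
r6 m[φ1→cld] = [0, 2, 0, 2]
r6 m[φ1→ice] = [3, 5, 5, 6]
r6 m[φ2→wind] = [4, 8, 1, 5]
r6 m[φ2→sprk] = [13, 9, 5, 10]
r6 m[φ3→wet] = [11, 4, 8, 9]
r6 m[φ3→sprk] = [0, 3, 0, 1]
r6 m[φ4→wind] = [4, 3, 3, 5]
r6 m[φ4→slip] = [5, 7, 4, 6]
r6 m[φ5→snow] = [6, 8, 10, 4]
r6 m[φ5→sprk] = [2, 0, 1, 5]
r6 m[φ6→slip] = [4, 3, 6, 0]
r6 m[wind→φ0] = [8, 11, 4, 10]
r6 m[wind→φ2] = [8, 5, 5, 10]
r6 m[wind→φ4] = [8, 10, 3, 10]
r6 m[slip→φ4] = [4, 3, 6, 0]
r6 m[slip→φ6] = [5, 7, 4, 6]
r6 m[wet→φ3] = [0, 0, 0, 0]
r6 m[cld→φ0] = [0, 2, 0, 2]
r6 m[cld→φ1] = [6, 12, 12, 6]
r6 m[snow→φ5] = [0, 0, 0, 0]
r6 m[ice→φ1] = [0, 0, 0, 0]
r6 m[sprk→φ2] = [2, 3, 1, 6]
r6 m[sprk→φ3] = [15, 9, 6, 15]
r6 m[sprk→φ5] = [13, 12, 5, 11]
r7 m[φ0→wind] = [4, 2, 2, 5]
r7 m[φ0→cld] = [6, 12, 12, 6]
r7 m[φ1→cld] = [0, 2, 0, 2]
r7 m[φ1→ice] = [6, 8, 11, 9]
r7 m[φ2→wind] = [4, 8, 1, 5]
r7 m[φ2→sprk] = [13, 9, 5, 10]
r7 m[φ3→wet] = [13, 6, 10, 11]
r7 m[φ3→sprk] = [0, 3, 0, 1]
r7 m[φ4→wind] = [4, 3, 3, 5]
r7 m[φ4→slip] = [5, 7, 4, 6]
r7 m[φ5→snow] = [8, 10, 12, 6]
r7 m[φ5→sprk] = [2, 0, 1, 5]
r7 m[φ6→slip] = [4, 3, 6, 0]
r7 m[wind→φ0] = [8, 11, 4, 10]
r7 m[wind→φ2] = [8, 5, 5, 10]
r7 m[wind→φ4] = [8, 10, 3, 10]
r7 m[slip→φ4] = [4, 3, 6, 0]
r7 m[slip→φ6] = [5, 7, 4, 6]
r7 m[wet→φ3] = [0, 0, 0, 0]
r7 m[cld→φ0] = [0, 2, 0, 2]
r7 m[cld→φ1] = [6, 12, 12, 6]
r7 m[snow→φ5] = [0, 0, 0, 0]
r7 m[ice→φ1] = [0, 0, 0, 0]
r7 m[sprk→φ2] = [2, 3, 1, 6]
r7 m[sprk→φ3] = [15, 9, 6, 15]
r7 m[sprk→φ5] = [13, 12, 5, 11]
r8 m[φ0→wind] = [4, 2, 2, 5]
r8 m[φ0→cld] = [6, 12, 12, 6]
r8 m[φ1→cld] = [0, 2, 0, 2]
r8 m[φ1→ice] = [6, 8, 11, 9]
r8 m[φ2→wind] = [4, 8, 1, 5]
r8 m[φ2→sprk] = [13, 9, 5, 10]
r8 m[φ3→wet] = [13, 6, 10, 11]
r8 m[φ3→sprk] = [0, 3, 0, 1]
r8 m[φ4→wind] = [4, 3, 3, 5]
r8 m[φ4→slip] = [5, 7, 4, 6]
r8 m[φ5→snow] = [8, 10, 12, 6]
r8 m[φ5→sprk] = [2, 0, 1, 5]
r8 m[φ6→slip] = [4, 3, 6, 0]
r8 m[wind→φ0] = [8, 11, 4, 10]
r8 m[wind→φ2] = [8, 5, 5, 10]
r8 m[wind→φ4] = [8, 10, 3, 10]
r8 m[slip→φ4] = [4, 3, 6, 0]
r8 m[slip→φ6] = [5, 7, 4, 6]
r8 m[wet→φ3] = [0, 0, 0, 0]
r8 m[cld→φ0] = [0, 2, 0, 2]
r8 m[cld→φ1] = [6, 12, 12, 6]
r8 m[snow→φ5] = [0, 0, 0, 0]
r8 m[ice→φ1] = [0, 0, 0, 0]
r8 m[sprk→φ2] = [2, 3, 1, 6]
r8 m[sprk→φ3] = [15, 9, 6, 15]
r8 m[sprk→φ5] = [13, 12, 5, 11]
fixed point reached at round 8
b[cld] = ⊗ incoming = [6, 14, 12, 8]

b[cld] = [6, 14, 12, 8]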